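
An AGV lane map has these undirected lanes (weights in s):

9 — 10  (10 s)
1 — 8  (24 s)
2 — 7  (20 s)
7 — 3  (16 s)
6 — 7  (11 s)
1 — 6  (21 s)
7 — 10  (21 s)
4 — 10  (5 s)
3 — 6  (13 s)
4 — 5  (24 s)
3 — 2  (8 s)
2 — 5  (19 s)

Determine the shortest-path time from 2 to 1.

42 s

Running Dijkstra from 2:
2: 0
3: 8  (via 2)
5: 19  (via 2)
7: 20  (via 2)
6: 21  (via 3)
10: 41  (via 7)
1: 42  (via 6)
Shortest route: 2–3–6–1 = 42 s.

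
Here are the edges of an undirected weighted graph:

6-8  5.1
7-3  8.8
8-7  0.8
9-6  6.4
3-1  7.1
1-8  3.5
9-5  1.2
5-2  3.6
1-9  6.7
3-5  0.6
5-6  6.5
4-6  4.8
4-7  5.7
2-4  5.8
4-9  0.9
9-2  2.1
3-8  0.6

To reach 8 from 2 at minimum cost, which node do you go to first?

9

Compare a few routes:
2 - 5 - 3 - 8: 3.6+0.6+0.6 = 4.8
2 - 9 - 4 - 7 - 8: 2.1+0.9+5.7+0.8 = 9.5
2 - 9 - 5 - 3 - 8: 2.1+1.2+0.6+0.6 = 4.5
2 - 4 - 9 - 5 - 3 - 8: 5.8+0.9+1.2+0.6+0.6 = 9.1
Cheapest is 2 - 9 - 5 - 3 - 8 at 4.5.
So from 2 the first move is to 9.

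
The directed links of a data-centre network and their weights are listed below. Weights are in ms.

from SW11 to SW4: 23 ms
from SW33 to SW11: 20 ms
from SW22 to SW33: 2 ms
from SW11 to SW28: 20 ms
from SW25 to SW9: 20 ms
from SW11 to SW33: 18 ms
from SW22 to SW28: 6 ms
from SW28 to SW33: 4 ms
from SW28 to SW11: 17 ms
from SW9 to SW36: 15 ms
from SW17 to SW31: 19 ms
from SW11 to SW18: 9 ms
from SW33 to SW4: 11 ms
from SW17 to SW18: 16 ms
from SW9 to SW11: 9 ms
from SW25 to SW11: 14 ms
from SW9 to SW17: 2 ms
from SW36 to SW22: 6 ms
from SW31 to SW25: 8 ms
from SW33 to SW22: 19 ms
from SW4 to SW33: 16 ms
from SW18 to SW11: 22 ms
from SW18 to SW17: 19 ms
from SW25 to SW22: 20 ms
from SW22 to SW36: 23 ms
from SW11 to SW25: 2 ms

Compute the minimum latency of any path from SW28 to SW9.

Compare a few routes:
SW28 - SW33 - SW11 - SW25 - SW9: 4+20+2+20 = 46
SW28 - SW11 - SW25 - SW9: 17+2+20 = 39
Cheapest is SW28 - SW11 - SW25 - SW9 at 39 ms.

39 ms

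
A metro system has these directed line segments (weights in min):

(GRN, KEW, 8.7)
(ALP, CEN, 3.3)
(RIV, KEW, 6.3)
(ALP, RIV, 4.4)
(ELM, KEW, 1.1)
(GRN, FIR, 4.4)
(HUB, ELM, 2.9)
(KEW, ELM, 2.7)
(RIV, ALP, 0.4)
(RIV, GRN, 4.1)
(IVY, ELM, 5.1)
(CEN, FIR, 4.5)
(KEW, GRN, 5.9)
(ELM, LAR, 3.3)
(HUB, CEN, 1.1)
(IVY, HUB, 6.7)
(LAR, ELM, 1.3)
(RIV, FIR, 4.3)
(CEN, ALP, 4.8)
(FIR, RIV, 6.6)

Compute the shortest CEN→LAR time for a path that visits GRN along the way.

Shortest CEN→GRN: CEN → ALP → RIV → GRN = 13.3
Shortest GRN→LAR: GRN → KEW → ELM → LAR = 14.7
Total via GRN: 13.3 + 14.7 = 28 min.

28 min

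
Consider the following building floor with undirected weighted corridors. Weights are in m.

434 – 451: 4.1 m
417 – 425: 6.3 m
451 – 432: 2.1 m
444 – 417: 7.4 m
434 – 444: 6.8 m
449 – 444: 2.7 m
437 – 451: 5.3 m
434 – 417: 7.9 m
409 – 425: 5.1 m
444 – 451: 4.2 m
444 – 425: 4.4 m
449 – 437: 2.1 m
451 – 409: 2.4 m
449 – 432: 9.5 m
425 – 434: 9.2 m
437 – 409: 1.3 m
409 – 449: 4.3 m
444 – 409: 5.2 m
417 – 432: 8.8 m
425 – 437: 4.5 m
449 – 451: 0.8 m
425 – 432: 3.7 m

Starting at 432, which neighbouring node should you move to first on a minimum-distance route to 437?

Candidate routes:
432 → 451 → 449 → 437: 2.1+0.8+2.1 = 5
432 → 451 → 437: 2.1+5.3 = 7.4
432 → 451 → 409 → 437: 2.1+2.4+1.3 = 5.8
Cheapest is 432 → 451 → 449 → 437 at 5 m.
So from 432 the first move is to 451.

451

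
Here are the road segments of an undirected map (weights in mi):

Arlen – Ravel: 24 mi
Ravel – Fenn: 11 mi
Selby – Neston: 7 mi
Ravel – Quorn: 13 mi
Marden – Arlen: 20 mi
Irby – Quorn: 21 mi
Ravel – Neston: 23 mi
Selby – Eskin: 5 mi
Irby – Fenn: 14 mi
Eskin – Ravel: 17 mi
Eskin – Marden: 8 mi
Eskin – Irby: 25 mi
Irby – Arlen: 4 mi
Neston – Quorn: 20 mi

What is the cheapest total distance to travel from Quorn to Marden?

38 mi

Shortest distances from Quorn:
Quorn: 0
Ravel: 13  (via Quorn)
Neston: 20  (via Quorn)
Irby: 21  (via Quorn)
Fenn: 24  (via Ravel)
Arlen: 25  (via Irby)
Selby: 27  (via Neston)
Eskin: 30  (via Ravel)
Marden: 38  (via Eskin)
Shortest route: Quorn–Ravel–Eskin–Marden = 38 mi.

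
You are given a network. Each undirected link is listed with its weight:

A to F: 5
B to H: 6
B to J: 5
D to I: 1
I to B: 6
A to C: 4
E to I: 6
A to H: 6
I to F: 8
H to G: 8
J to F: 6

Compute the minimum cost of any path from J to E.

Compare a few routes:
J → B → I → E: 5+6+6 = 17
J → F → I → E: 6+8+6 = 20
J → F → A → H → B → I → E: 6+5+6+6+6+6 = 35
The minimum is 17 via J → B → I → E.

17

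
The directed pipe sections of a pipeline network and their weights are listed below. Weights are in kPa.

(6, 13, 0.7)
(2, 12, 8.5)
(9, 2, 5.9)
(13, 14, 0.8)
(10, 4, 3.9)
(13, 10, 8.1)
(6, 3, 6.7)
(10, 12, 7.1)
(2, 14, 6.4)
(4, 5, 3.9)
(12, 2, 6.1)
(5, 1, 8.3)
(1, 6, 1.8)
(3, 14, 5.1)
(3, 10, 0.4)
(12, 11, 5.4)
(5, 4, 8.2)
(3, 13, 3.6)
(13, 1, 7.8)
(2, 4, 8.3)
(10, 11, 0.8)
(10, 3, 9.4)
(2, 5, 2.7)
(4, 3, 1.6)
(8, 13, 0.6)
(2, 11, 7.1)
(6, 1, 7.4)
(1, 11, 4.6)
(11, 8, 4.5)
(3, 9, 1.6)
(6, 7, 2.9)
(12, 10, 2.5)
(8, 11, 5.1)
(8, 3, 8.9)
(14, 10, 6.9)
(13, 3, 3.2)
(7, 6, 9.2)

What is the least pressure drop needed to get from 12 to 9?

Running Dijkstra from 12:
12: 0
10: 2.5  (via 12)
11: 3.3  (via 10)
2: 6.1  (via 12)
4: 6.4  (via 10)
8: 7.8  (via 11)
3: 8  (via 4)
13: 8.4  (via 8)
5: 8.8  (via 2)
14: 9.2  (via 13)
9: 9.6  (via 3)
Shortest route: 12 → 10 → 4 → 3 → 9 = 9.6 kPa.

9.6 kPa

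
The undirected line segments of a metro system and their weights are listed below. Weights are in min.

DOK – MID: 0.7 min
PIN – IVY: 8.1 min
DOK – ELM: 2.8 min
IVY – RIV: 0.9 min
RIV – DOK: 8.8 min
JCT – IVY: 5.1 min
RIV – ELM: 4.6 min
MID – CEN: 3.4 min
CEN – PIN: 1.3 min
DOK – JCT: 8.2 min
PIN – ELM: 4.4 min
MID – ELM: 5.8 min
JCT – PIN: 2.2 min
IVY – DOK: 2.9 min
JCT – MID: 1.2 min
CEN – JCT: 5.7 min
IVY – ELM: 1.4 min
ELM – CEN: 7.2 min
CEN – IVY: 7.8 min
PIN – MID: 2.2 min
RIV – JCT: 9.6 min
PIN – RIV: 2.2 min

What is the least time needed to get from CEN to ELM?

5.7 min

Running Dijkstra from CEN:
CEN: 0
PIN: 1.3  (via CEN)
MID: 3.4  (via CEN)
RIV: 3.5  (via PIN)
JCT: 3.5  (via PIN)
DOK: 4.1  (via MID)
IVY: 4.4  (via RIV)
ELM: 5.7  (via PIN)
Shortest route: CEN–PIN–ELM = 5.7 min.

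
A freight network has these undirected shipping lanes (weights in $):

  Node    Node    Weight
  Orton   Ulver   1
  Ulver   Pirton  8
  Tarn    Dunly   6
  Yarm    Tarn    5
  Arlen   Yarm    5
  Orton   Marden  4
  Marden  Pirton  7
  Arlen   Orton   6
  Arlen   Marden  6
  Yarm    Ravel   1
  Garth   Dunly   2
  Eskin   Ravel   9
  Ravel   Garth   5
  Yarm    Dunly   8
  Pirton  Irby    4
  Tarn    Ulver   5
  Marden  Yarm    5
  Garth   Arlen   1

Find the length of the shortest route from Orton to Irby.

$13

Settle nodes by increasing distance from Orton:
Orton: 0
Ulver: 1  (via Orton)
Marden: 4  (via Orton)
Arlen: 6  (via Orton)
Tarn: 6  (via Ulver)
Garth: 7  (via Arlen)
Pirton: 9  (via Ulver)
Dunly: 9  (via Garth)
Yarm: 9  (via Marden)
Ravel: 10  (via Yarm)
Irby: 13  (via Pirton)
Shortest route: Orton–Ulver–Pirton–Irby = $13.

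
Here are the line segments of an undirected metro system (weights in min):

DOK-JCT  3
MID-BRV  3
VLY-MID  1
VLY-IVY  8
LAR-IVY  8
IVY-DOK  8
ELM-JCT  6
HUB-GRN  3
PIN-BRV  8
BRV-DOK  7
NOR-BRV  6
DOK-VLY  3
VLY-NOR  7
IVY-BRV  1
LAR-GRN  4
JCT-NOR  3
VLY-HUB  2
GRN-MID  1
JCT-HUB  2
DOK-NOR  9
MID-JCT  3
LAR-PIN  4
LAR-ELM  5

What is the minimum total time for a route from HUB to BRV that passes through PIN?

19 min

Best HUB to PIN: HUB → GRN → LAR → PIN costing 11
Best PIN to BRV: PIN → BRV costing 8
Total via PIN: 11 + 8 = 19 min.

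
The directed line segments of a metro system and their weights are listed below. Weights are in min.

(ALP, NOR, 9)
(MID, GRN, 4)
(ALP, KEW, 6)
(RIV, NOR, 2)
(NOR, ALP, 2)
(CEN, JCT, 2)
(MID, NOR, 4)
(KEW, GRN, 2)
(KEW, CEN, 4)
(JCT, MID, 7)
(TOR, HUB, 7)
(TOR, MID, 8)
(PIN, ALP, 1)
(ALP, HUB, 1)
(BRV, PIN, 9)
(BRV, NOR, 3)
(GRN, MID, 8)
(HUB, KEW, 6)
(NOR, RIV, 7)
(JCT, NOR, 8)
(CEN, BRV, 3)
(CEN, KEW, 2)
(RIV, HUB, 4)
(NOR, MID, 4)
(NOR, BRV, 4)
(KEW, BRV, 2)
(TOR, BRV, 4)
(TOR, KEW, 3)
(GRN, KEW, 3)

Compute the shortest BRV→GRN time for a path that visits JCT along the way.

28 min

Shortest BRV→JCT: BRV–NOR–ALP–KEW–CEN–JCT = 17
Best JCT to GRN: JCT–MID–GRN costing 11
Total via JCT: 17 + 11 = 28 min.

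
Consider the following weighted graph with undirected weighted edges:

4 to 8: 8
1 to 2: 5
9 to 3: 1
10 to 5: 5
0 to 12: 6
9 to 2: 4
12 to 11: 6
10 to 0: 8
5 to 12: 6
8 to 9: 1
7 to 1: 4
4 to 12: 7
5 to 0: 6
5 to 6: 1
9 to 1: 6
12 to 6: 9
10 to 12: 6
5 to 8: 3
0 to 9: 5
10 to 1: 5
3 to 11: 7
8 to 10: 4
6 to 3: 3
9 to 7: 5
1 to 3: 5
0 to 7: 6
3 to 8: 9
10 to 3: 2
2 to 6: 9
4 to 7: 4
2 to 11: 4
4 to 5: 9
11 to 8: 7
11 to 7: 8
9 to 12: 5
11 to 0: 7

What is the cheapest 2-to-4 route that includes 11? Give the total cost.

Shortest 2→11: 2–11 = 4
Best 11 to 4: 11–7–4 costing 12
Total via 11: 4 + 12 = 16.

16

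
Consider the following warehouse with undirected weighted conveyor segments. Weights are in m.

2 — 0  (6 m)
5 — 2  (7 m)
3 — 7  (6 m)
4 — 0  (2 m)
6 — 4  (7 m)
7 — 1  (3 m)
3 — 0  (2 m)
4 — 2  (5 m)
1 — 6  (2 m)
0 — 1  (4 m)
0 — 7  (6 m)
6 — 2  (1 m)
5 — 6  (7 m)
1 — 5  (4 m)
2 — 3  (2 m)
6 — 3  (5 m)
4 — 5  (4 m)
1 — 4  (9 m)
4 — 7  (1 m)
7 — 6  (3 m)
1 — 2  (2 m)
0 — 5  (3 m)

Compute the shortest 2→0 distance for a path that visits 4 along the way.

7 m

Shortest 2→4: 2–4 = 5
Best 4 to 0: 4–0 costing 2
Total via 4: 5 + 2 = 7 m.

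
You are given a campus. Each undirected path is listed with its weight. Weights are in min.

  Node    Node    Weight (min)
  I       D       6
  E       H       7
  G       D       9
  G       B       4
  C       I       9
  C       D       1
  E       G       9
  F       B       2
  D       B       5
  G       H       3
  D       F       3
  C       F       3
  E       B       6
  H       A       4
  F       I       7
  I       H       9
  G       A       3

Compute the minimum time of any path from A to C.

Settle nodes by increasing distance from A:
A: 0
G: 3  (via A)
H: 4  (via A)
B: 7  (via G)
F: 9  (via B)
E: 11  (via H)
C: 12  (via F)
Shortest route: A → G → B → F → C = 12 min.

12 min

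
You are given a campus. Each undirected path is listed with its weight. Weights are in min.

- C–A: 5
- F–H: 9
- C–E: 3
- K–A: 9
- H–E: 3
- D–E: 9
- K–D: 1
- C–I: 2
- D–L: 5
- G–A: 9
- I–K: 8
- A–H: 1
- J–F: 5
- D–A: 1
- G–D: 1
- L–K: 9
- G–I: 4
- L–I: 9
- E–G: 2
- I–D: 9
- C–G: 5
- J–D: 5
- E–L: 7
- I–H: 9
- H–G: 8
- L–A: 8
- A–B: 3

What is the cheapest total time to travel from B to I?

9 min

Shortest distances from B:
B: 0
A: 3  (via B)
D: 4  (via A)
H: 4  (via A)
G: 5  (via D)
K: 5  (via D)
E: 7  (via H)
C: 8  (via A)
I: 9  (via G)
Shortest route: B → A → D → G → I = 9 min.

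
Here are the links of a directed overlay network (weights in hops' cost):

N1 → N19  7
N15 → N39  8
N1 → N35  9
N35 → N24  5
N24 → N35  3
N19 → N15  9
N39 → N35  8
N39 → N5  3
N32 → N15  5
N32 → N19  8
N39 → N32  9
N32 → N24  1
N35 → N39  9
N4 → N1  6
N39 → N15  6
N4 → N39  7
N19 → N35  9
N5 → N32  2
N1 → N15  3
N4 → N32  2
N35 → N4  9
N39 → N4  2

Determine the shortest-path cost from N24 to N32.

Settle nodes by increasing distance from N24:
N24: 0
N35: 3  (via N24)
N4: 12  (via N35)
N39: 12  (via N35)
N32: 14  (via N4)
Shortest route: N24 → N35 → N4 → N32 = 14 hops' cost.

14 hops' cost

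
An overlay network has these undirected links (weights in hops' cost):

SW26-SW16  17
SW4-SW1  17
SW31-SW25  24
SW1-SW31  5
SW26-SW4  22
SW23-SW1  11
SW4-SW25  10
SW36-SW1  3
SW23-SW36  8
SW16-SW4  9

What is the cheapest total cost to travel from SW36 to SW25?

Running Dijkstra from SW36:
SW36: 0
SW1: 3  (via SW36)
SW23: 8  (via SW36)
SW31: 8  (via SW1)
SW4: 20  (via SW1)
SW16: 29  (via SW4)
SW25: 30  (via SW4)
Shortest route: SW36 → SW1 → SW4 → SW25 = 30 hops' cost.

30 hops' cost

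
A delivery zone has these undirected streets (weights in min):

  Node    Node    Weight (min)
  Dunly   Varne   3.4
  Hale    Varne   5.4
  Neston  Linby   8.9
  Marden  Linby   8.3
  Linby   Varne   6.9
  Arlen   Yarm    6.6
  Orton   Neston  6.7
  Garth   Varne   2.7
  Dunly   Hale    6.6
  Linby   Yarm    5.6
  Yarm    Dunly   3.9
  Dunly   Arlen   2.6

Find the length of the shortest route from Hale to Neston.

21.2 min

Enumerating some paths:
Hale–Varne–Linby–Neston: 5.4+6.9+8.9 = 21.2
Hale–Dunly–Varne–Linby–Neston: 6.6+3.4+6.9+8.9 = 25.8
Hale–Dunly–Yarm–Linby–Neston: 6.6+3.9+5.6+8.9 = 25
Cheapest is Hale–Varne–Linby–Neston at 21.2 min.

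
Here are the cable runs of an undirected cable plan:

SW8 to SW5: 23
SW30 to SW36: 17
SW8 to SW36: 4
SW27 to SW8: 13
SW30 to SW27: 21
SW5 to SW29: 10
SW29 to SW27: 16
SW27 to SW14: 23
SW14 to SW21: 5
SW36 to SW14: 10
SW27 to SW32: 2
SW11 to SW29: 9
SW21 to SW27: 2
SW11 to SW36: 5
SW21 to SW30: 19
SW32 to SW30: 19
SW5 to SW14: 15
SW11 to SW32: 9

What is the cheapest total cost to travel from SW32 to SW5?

24

Settle nodes by increasing distance from SW32:
SW32: 0
SW27: 2  (via SW32)
SW21: 4  (via SW27)
SW14: 9  (via SW21)
SW11: 9  (via SW32)
SW36: 14  (via SW11)
SW8: 15  (via SW27)
SW29: 18  (via SW27)
SW30: 19  (via SW32)
SW5: 24  (via SW14)
Shortest route: SW32 → SW27 → SW21 → SW14 → SW5 = 24.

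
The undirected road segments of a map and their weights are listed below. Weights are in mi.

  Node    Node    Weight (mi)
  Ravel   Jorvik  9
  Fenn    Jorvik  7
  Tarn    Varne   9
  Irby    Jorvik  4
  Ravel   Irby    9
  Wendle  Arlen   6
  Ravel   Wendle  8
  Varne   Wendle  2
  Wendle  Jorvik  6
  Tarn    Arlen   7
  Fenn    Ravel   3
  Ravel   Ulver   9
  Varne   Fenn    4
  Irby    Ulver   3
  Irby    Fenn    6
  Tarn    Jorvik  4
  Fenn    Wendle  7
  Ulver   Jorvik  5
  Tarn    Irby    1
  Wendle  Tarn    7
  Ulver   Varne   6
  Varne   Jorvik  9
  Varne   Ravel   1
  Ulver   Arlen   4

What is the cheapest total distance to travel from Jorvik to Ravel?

Compare a few routes:
Jorvik - Varne - Ravel: 9+1 = 10
Jorvik - Fenn - Ravel: 7+3 = 10
Jorvik - Ravel: 9 = 9
Cheapest is Jorvik - Ravel at 9 mi.

9 mi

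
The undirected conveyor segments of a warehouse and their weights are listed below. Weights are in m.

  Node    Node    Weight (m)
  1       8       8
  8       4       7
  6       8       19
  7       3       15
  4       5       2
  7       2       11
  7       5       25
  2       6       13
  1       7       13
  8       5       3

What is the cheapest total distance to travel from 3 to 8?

Shortest distances from 3:
3: 0
7: 15  (via 3)
2: 26  (via 7)
1: 28  (via 7)
8: 36  (via 1)
Shortest route: 3 → 7 → 1 → 8 = 36 m.

36 m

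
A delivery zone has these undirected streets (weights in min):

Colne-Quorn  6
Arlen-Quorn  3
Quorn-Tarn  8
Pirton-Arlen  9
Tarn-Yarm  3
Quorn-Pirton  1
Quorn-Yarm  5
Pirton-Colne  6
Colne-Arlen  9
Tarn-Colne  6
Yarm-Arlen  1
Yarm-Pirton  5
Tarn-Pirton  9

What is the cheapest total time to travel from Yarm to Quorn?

4 min

Shortest distances from Yarm:
Yarm: 0
Arlen: 1  (via Yarm)
Tarn: 3  (via Yarm)
Quorn: 4  (via Arlen)
Shortest route: Yarm–Arlen–Quorn = 4 min.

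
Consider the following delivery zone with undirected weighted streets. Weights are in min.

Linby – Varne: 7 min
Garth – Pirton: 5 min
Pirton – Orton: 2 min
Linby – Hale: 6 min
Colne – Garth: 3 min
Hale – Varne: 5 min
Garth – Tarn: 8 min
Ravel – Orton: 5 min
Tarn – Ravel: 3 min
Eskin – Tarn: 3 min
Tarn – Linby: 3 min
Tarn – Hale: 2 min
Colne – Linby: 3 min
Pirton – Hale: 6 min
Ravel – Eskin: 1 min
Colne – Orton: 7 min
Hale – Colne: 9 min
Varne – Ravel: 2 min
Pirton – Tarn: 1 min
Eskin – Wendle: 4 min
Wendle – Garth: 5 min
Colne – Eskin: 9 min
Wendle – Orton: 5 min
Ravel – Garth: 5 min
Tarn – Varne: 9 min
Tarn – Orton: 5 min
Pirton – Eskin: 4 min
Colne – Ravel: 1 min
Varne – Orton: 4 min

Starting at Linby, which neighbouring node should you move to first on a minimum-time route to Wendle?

Colne

Candidate routes:
Linby–Colne–Ravel–Eskin–Wendle: 3+1+1+4 = 9
Linby–Tarn–Eskin–Wendle: 3+3+4 = 10
The minimum is 9 min via Linby–Colne–Ravel–Eskin–Wendle.
So from Linby the first move is to Colne.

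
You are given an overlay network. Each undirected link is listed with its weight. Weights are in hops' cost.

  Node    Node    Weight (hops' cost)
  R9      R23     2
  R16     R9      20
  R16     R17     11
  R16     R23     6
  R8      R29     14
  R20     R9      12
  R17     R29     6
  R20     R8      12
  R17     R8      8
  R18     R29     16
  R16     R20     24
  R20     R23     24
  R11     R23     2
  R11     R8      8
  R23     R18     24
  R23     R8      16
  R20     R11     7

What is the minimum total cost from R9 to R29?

25 hops' cost

Running Dijkstra from R9:
R9: 0
R23: 2  (via R9)
R11: 4  (via R23)
R16: 8  (via R23)
R20: 11  (via R11)
R8: 12  (via R11)
R17: 19  (via R16)
R29: 25  (via R17)
Shortest route: R9 → R23 → R16 → R17 → R29 = 25 hops' cost.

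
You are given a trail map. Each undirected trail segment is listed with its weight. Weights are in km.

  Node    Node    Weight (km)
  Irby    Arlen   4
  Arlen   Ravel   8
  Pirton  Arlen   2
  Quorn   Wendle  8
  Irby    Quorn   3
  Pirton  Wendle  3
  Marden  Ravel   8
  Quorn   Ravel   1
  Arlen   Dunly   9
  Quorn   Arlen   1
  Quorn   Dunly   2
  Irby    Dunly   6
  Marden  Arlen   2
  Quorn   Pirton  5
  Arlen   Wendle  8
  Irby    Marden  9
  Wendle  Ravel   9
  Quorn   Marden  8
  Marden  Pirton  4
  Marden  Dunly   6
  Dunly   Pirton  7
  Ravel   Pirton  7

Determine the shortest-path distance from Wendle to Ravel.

Enumerating some paths:
Wendle–Pirton–Arlen–Quorn–Ravel: 3+2+1+1 = 7
Wendle–Quorn–Ravel: 8+1 = 9
Wendle–Pirton–Quorn–Ravel: 3+5+1 = 9
Wendle–Ravel: 9 = 9
Cheapest is Wendle–Pirton–Arlen–Quorn–Ravel at 7 km.

7 km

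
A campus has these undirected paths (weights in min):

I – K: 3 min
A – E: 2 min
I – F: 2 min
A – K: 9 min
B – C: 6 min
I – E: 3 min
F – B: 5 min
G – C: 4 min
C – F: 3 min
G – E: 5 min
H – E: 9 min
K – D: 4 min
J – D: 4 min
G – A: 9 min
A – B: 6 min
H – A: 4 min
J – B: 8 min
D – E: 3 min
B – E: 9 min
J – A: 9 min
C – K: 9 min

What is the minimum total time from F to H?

Shortest distances from F:
F: 0
I: 2  (via F)
C: 3  (via F)
B: 5  (via F)
E: 5  (via I)
K: 5  (via I)
A: 7  (via E)
G: 7  (via C)
D: 8  (via E)
H: 11  (via A)
Shortest route: F → I → E → A → H = 11 min.

11 min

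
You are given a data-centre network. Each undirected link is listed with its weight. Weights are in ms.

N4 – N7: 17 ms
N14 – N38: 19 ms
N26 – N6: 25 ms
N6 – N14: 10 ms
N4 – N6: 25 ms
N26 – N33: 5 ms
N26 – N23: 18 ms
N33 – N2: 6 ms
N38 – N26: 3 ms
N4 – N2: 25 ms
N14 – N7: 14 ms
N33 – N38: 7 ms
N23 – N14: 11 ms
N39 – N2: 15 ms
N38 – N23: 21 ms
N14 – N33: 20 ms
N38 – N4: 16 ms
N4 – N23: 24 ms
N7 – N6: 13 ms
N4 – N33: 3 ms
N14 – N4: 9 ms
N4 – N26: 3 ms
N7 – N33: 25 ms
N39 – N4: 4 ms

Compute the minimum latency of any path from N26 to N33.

Enumerating some paths:
N26–N38–N33: 3+7 = 10
N26–N4–N33: 3+3 = 6
N26–N33: 5 = 5
Cheapest is N26–N33 at 5 ms.

5 ms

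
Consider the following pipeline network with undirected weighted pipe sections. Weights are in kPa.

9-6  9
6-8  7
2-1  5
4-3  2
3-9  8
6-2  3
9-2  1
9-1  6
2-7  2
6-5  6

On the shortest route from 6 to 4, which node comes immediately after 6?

Compare a few routes:
6–9–3–4: 9+8+2 = 19
6–2–9–3–4: 3+1+8+2 = 14
6–2–1–9–3–4: 3+5+6+8+2 = 24
The minimum is 14 kPa via 6–2–9–3–4.
So from 6 the first move is to 2.

2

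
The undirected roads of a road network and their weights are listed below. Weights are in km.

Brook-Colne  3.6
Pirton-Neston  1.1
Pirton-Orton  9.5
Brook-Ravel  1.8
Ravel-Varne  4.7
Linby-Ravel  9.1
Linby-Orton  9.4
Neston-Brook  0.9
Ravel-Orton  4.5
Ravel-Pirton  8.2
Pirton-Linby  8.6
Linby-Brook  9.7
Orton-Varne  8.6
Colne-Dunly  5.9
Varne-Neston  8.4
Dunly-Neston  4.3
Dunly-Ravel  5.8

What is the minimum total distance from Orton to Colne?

Settle nodes by increasing distance from Orton:
Orton: 0
Ravel: 4.5  (via Orton)
Brook: 6.3  (via Ravel)
Neston: 7.2  (via Brook)
Pirton: 8.3  (via Neston)
Varne: 8.6  (via Orton)
Linby: 9.4  (via Orton)
Colne: 9.9  (via Brook)
Shortest route: Orton–Ravel–Brook–Colne = 9.9 km.

9.9 km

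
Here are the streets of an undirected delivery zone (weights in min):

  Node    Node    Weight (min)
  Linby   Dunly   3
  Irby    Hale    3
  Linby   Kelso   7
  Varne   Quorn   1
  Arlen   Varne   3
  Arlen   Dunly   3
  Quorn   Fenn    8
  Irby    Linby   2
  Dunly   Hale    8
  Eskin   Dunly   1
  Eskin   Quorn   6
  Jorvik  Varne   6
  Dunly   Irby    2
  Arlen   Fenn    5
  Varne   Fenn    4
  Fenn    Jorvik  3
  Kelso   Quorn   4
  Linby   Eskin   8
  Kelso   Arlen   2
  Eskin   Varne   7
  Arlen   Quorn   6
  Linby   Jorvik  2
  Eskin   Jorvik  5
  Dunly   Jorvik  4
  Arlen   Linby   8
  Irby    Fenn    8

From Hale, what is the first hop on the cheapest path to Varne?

Irby

Compare a few routes:
Hale - Irby - Dunly - Arlen - Varne: 3+2+3+3 = 11
Hale - Irby - Dunly - Eskin - Quorn - Varne: 3+2+1+6+1 = 13
Hale - Irby - Linby - Jorvik - Varne: 3+2+2+6 = 13
Cheapest is Hale - Irby - Dunly - Arlen - Varne at 11 min.
So from Hale the first move is to Irby.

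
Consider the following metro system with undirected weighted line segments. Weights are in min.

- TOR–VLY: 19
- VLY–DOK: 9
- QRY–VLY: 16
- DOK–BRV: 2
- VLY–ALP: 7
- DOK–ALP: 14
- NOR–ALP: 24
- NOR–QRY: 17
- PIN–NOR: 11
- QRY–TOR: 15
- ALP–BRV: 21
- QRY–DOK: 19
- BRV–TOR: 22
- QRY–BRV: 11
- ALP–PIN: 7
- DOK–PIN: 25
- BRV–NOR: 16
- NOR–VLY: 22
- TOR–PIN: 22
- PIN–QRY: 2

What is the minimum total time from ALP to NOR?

18 min

Enumerating some paths:
ALP → PIN → NOR: 7+11 = 18
ALP → NOR: 24 = 24
The minimum is 18 min via ALP → PIN → NOR.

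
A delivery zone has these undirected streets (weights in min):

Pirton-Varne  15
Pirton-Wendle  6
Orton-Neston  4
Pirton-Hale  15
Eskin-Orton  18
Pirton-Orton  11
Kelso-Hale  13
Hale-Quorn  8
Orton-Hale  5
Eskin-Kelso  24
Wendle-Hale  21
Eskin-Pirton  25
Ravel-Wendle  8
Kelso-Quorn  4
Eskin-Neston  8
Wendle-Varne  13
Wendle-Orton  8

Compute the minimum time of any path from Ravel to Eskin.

Settle nodes by increasing distance from Ravel:
Ravel: 0
Wendle: 8  (via Ravel)
Pirton: 14  (via Wendle)
Orton: 16  (via Wendle)
Neston: 20  (via Orton)
Varne: 21  (via Wendle)
Hale: 21  (via Orton)
Eskin: 28  (via Neston)
Shortest route: Ravel → Wendle → Orton → Neston → Eskin = 28 min.

28 min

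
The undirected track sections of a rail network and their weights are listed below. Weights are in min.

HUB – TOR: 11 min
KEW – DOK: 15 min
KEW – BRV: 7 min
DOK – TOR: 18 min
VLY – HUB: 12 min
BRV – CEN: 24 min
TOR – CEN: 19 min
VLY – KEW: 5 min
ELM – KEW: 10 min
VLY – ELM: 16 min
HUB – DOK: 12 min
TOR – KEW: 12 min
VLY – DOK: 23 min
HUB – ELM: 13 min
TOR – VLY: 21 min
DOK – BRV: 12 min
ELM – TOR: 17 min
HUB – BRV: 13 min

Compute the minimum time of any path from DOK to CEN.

Enumerating some paths:
DOK - BRV - CEN: 12+24 = 36
DOK - HUB - TOR - CEN: 12+11+19 = 42
DOK - TOR - CEN: 18+19 = 37
Cheapest is DOK - BRV - CEN at 36 min.

36 min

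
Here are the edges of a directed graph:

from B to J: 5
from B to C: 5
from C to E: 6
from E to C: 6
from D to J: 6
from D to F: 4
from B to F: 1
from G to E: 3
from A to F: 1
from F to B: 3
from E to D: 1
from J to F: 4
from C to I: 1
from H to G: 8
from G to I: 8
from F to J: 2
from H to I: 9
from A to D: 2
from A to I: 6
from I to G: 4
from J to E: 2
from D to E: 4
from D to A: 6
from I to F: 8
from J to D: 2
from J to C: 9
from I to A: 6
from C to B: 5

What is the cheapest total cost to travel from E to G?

Running Dijkstra from E:
E: 0
D: 1  (via E)
F: 5  (via D)
C: 6  (via E)
A: 7  (via D)
I: 7  (via C)
J: 7  (via D)
B: 8  (via F)
G: 11  (via I)
Shortest route: E–C–I–G = 11.

11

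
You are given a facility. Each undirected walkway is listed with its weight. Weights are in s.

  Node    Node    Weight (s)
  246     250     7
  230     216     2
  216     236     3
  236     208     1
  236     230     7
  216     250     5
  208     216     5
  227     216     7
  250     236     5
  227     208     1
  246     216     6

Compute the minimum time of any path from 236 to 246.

Shortest distances from 236:
236: 0
208: 1  (via 236)
227: 2  (via 208)
216: 3  (via 236)
230: 5  (via 216)
250: 5  (via 236)
246: 9  (via 216)
Shortest route: 236 → 216 → 246 = 9 s.

9 s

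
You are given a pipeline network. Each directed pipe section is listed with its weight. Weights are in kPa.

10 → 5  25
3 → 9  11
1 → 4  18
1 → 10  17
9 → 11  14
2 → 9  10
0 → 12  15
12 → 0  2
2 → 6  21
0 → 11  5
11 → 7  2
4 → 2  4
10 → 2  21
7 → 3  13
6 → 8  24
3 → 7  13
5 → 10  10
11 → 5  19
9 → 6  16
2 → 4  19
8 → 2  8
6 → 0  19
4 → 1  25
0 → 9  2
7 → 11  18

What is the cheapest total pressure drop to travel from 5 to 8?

76 kPa

Shortest distances from 5:
5: 0
10: 10  (via 5)
2: 31  (via 10)
9: 41  (via 2)
4: 50  (via 2)
6: 52  (via 2)
11: 55  (via 9)
7: 57  (via 11)
3: 70  (via 7)
0: 71  (via 6)
1: 75  (via 4)
8: 76  (via 6)
Shortest route: 5 → 10 → 2 → 6 → 8 = 76 kPa.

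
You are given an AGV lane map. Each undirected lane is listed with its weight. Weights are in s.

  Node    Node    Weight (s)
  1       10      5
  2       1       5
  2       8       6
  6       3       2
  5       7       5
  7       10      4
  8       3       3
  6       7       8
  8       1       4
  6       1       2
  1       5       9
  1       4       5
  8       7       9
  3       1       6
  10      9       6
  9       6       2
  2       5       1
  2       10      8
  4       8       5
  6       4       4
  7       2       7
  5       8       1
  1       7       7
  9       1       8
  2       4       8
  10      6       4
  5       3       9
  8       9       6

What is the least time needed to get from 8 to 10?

Running Dijkstra from 8:
8: 0
5: 1  (via 8)
2: 2  (via 5)
3: 3  (via 8)
1: 4  (via 8)
4: 5  (via 8)
6: 5  (via 3)
7: 6  (via 5)
9: 6  (via 8)
10: 9  (via 1)
Shortest route: 8–1–10 = 9 s.

9 s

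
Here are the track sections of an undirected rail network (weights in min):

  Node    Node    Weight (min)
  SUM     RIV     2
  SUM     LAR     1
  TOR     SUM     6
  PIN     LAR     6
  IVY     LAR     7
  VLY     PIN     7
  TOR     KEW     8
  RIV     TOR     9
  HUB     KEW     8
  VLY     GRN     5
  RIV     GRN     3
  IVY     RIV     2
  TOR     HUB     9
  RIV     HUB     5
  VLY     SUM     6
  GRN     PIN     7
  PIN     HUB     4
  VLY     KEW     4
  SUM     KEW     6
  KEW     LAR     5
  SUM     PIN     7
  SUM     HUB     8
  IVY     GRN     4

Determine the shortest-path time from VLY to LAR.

7 min

Shortest distances from VLY:
VLY: 0
KEW: 4  (via VLY)
GRN: 5  (via VLY)
SUM: 6  (via VLY)
LAR: 7  (via SUM)
Shortest route: VLY–SUM–LAR = 7 min.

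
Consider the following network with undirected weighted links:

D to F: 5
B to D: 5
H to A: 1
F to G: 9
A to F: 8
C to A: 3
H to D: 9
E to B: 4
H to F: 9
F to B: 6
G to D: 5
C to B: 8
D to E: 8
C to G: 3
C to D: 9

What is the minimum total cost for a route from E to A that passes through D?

Best E to D: E–D costing 8
Best D to A: D–H–A costing 10
Total via D: 8 + 10 = 18.

18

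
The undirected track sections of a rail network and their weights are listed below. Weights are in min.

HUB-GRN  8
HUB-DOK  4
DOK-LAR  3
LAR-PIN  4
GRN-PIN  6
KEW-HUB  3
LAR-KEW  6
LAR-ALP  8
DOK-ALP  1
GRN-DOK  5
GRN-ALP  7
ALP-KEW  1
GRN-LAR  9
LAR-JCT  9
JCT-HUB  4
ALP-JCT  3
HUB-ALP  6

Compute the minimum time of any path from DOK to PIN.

Shortest distances from DOK:
DOK: 0
ALP: 1  (via DOK)
KEW: 2  (via ALP)
LAR: 3  (via DOK)
JCT: 4  (via ALP)
HUB: 4  (via DOK)
GRN: 5  (via DOK)
PIN: 7  (via LAR)
Shortest route: DOK → LAR → PIN = 7 min.

7 min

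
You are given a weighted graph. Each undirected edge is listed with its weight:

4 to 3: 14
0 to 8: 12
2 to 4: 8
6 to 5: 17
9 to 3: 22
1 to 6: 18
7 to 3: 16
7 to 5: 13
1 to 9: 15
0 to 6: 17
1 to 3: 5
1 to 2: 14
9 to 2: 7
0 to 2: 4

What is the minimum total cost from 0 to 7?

39

Settle nodes by increasing distance from 0:
0: 0
2: 4  (via 0)
9: 11  (via 2)
4: 12  (via 2)
8: 12  (via 0)
6: 17  (via 0)
1: 18  (via 2)
3: 23  (via 1)
5: 34  (via 6)
7: 39  (via 3)
Shortest route: 0 → 2 → 1 → 3 → 7 = 39.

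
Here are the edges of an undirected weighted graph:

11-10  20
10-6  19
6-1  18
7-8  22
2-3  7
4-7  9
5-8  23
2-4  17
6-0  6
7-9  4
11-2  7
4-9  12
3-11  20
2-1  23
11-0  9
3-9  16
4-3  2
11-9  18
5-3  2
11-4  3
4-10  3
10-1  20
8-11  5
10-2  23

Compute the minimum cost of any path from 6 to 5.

Candidate routes:
6–0–11–4–3–5: 6+9+3+2+2 = 22
6–10–4–3–5: 19+3+2+2 = 26
The minimum is 22 via 6–0–11–4–3–5.

22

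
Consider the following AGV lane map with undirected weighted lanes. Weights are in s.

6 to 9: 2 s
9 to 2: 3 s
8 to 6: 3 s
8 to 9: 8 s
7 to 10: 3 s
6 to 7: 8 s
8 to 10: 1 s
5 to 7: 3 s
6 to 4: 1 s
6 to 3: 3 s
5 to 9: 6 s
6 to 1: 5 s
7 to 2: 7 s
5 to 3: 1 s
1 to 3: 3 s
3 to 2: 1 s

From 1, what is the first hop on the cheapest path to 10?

Enumerating some paths:
1 - 6 - 8 - 10: 5+3+1 = 9
1 - 3 - 5 - 7 - 10: 3+1+3+3 = 10
The minimum is 9 s via 1 - 6 - 8 - 10.
So from 1 the first move is to 6.

6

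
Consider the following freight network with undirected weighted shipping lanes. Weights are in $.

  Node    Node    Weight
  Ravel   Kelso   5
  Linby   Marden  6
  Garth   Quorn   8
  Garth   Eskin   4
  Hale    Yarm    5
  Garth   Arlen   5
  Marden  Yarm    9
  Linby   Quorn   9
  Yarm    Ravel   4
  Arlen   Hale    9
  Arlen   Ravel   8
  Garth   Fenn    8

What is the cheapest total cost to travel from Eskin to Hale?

$18

Compare a few routes:
Eskin → Garth → Quorn → Linby → Marden → Yarm → Hale: 4+8+9+6+9+5 = 41
Eskin → Garth → Arlen → Ravel → Yarm → Hale: 4+5+8+4+5 = 26
Eskin → Garth → Arlen → Hale: 4+5+9 = 18
Cheapest is Eskin → Garth → Arlen → Hale at $18.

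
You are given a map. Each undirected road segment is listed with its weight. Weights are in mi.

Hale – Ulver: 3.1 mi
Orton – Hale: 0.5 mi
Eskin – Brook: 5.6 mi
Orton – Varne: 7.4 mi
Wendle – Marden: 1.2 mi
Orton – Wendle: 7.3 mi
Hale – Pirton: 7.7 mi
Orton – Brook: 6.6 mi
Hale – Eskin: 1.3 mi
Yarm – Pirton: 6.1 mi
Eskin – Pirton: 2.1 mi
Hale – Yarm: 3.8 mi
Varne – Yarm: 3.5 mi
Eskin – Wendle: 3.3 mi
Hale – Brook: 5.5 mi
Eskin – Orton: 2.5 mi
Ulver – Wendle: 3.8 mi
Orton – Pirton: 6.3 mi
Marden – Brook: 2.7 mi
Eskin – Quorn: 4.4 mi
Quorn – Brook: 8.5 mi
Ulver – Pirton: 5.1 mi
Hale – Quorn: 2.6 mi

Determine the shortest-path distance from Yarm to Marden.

Compare a few routes:
Yarm–Hale–Eskin–Wendle–Marden: 3.8+1.3+3.3+1.2 = 9.6
Yarm–Hale–Orton–Eskin–Wendle–Marden: 3.8+0.5+2.5+3.3+1.2 = 11.3
Cheapest is Yarm–Hale–Eskin–Wendle–Marden at 9.6 mi.

9.6 mi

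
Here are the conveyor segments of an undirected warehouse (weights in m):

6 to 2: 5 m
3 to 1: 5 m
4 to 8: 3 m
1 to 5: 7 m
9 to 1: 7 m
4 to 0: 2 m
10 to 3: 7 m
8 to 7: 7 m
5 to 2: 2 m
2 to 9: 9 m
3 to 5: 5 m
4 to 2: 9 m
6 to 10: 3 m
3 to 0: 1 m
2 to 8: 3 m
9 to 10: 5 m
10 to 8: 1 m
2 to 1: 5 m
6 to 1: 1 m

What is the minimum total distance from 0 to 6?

Enumerating some paths:
0–4–8–10–6: 2+3+1+3 = 9
0–3–1–6: 1+5+1 = 7
0–3–10–6: 1+7+3 = 11
The minimum is 7 m via 0–3–1–6.

7 m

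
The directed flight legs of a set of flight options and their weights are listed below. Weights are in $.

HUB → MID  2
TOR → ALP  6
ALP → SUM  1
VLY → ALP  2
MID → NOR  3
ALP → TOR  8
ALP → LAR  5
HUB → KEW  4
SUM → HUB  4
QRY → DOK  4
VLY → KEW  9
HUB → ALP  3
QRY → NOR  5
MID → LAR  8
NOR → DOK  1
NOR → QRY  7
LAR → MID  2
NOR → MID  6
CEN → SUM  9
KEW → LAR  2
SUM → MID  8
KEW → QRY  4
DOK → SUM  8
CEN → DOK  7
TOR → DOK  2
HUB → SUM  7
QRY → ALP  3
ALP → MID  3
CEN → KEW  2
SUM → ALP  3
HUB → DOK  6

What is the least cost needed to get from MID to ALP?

Running Dijkstra from MID:
MID: 0
NOR: 3  (via MID)
DOK: 4  (via NOR)
LAR: 8  (via MID)
QRY: 10  (via NOR)
SUM: 12  (via DOK)
ALP: 13  (via QRY)
Shortest route: MID–NOR–QRY–ALP = $13.

$13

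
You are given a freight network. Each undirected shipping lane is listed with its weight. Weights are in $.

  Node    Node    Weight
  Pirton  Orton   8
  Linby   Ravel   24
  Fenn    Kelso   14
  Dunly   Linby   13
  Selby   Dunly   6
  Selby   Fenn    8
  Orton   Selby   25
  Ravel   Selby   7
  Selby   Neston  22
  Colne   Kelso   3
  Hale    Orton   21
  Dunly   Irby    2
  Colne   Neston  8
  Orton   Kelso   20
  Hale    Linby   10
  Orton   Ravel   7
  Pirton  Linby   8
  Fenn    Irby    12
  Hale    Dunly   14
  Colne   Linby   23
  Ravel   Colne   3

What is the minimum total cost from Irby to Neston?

$26

Settle nodes by increasing distance from Irby:
Irby: 0
Dunly: 2  (via Irby)
Selby: 8  (via Dunly)
Fenn: 12  (via Irby)
Linby: 15  (via Dunly)
Ravel: 15  (via Selby)
Hale: 16  (via Dunly)
Colne: 18  (via Ravel)
Kelso: 21  (via Colne)
Orton: 22  (via Ravel)
Pirton: 23  (via Linby)
Neston: 26  (via Colne)
Shortest route: Irby → Dunly → Selby → Ravel → Colne → Neston = $26.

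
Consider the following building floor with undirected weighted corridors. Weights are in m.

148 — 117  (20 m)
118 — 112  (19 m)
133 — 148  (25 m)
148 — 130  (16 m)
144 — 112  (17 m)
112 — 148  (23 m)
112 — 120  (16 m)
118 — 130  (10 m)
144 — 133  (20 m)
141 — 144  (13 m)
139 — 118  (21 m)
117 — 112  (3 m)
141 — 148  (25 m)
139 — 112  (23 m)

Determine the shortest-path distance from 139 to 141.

Candidate routes:
139 - 112 - 148 - 141: 23+23+25 = 71
139 - 118 - 112 - 144 - 141: 21+19+17+13 = 70
139 - 112 - 117 - 148 - 141: 23+3+20+25 = 71
139 - 112 - 144 - 141: 23+17+13 = 53
The minimum is 53 m via 139 - 112 - 144 - 141.

53 m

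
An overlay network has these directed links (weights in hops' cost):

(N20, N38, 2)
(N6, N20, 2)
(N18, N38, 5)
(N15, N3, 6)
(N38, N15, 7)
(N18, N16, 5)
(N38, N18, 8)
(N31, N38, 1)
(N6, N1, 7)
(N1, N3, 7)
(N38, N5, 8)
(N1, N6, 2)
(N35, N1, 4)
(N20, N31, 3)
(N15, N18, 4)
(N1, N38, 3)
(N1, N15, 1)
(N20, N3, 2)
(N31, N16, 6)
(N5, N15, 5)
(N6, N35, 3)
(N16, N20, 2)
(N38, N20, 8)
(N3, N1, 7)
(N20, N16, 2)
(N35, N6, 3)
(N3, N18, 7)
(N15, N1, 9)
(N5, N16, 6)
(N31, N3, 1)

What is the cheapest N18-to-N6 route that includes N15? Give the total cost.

Best N18 to N15: N18 → N38 → N15 costing 12
Best N15 to N6: N15 → N1 → N6 costing 11
Total via N15: 12 + 11 = 23 hops' cost.

23 hops' cost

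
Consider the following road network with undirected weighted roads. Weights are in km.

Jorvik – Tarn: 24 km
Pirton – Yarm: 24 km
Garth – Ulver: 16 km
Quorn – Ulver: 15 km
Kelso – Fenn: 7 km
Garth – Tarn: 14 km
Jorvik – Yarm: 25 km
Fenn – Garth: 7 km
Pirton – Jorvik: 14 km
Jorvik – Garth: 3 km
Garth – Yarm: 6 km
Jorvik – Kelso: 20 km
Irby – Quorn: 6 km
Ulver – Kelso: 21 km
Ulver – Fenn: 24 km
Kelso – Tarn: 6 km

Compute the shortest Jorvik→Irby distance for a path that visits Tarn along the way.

Best Jorvik to Tarn: Jorvik → Garth → Tarn costing 17
Best Tarn to Irby: Tarn → Kelso → Ulver → Quorn → Irby costing 48
Total via Tarn: 17 + 48 = 65 km.

65 km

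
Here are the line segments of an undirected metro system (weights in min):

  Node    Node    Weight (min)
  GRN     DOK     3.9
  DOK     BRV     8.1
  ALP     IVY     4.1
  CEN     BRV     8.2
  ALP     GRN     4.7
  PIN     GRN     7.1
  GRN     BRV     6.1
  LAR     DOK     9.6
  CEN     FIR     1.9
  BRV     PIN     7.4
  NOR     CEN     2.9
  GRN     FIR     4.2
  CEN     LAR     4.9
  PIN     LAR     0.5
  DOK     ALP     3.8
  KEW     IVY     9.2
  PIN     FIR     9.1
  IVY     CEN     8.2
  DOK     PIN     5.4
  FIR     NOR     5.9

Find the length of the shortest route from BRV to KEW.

24.1 min

Compare a few routes:
BRV - DOK - ALP - IVY - KEW: 8.1+3.8+4.1+9.2 = 25.2
BRV - GRN - ALP - IVY - KEW: 6.1+4.7+4.1+9.2 = 24.1
BRV - CEN - IVY - KEW: 8.2+8.2+9.2 = 25.6
Cheapest is BRV - GRN - ALP - IVY - KEW at 24.1 min.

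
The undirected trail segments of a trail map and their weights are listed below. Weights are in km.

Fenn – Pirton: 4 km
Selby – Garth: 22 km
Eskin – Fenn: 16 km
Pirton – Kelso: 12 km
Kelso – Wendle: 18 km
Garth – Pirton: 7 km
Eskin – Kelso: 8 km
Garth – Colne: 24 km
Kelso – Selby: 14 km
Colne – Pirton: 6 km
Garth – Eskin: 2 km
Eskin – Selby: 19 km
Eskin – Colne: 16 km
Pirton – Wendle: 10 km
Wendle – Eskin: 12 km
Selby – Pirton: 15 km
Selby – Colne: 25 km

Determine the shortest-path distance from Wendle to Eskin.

Shortest distances from Wendle:
Wendle: 0
Pirton: 10  (via Wendle)
Eskin: 12  (via Wendle)
Shortest route: Wendle–Eskin = 12 km.

12 km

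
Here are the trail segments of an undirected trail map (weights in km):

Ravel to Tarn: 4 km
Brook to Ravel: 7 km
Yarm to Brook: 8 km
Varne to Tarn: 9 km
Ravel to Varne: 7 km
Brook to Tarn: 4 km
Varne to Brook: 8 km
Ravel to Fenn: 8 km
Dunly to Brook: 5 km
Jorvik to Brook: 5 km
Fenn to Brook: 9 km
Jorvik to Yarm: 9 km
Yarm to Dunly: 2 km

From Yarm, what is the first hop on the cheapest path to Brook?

Compare a few routes:
Yarm → Jorvik → Brook: 9+5 = 14
Yarm → Brook: 8 = 8
Yarm → Dunly → Brook: 2+5 = 7
The minimum is 7 km via Yarm → Dunly → Brook.
So from Yarm the first move is to Dunly.

Dunly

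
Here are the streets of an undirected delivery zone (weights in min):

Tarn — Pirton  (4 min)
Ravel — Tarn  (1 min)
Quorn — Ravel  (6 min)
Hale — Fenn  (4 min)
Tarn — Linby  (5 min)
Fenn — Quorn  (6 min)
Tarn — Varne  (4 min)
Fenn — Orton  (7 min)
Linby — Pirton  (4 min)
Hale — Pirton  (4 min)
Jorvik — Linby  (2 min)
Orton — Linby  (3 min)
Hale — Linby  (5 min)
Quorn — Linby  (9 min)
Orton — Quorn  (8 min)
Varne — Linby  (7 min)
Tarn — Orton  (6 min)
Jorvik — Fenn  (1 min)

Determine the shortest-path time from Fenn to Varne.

Candidate routes:
Fenn → Jorvik → Linby → Tarn → Varne: 1+2+5+4 = 12
Fenn → Jorvik → Linby → Varne: 1+2+7 = 10
Cheapest is Fenn → Jorvik → Linby → Varne at 10 min.

10 min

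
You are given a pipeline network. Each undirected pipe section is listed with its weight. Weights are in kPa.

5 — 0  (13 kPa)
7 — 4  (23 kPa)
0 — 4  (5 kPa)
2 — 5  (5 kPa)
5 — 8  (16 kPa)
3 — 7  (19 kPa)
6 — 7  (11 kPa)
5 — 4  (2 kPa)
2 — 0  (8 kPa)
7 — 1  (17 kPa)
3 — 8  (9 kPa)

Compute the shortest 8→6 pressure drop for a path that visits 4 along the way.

Shortest 8→4: 8–5–4 = 18
Best 4 to 6: 4–7–6 costing 34
Total via 4: 18 + 34 = 52 kPa.

52 kPa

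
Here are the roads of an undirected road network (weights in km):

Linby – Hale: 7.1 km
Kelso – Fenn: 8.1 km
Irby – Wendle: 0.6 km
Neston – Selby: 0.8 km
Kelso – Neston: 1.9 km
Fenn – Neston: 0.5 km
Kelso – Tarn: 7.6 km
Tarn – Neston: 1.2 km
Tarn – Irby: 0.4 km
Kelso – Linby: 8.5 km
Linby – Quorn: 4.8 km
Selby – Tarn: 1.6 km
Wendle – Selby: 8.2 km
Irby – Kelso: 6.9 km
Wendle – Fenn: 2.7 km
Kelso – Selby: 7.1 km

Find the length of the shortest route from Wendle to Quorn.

Settle nodes by increasing distance from Wendle:
Wendle: 0
Irby: 0.6  (via Wendle)
Tarn: 1  (via Irby)
Neston: 2.2  (via Tarn)
Selby: 2.6  (via Tarn)
Fenn: 2.7  (via Wendle)
Kelso: 4.1  (via Neston)
Linby: 12.6  (via Kelso)
Quorn: 17.4  (via Linby)
Shortest route: Wendle → Irby → Tarn → Neston → Kelso → Linby → Quorn = 17.4 km.

17.4 km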